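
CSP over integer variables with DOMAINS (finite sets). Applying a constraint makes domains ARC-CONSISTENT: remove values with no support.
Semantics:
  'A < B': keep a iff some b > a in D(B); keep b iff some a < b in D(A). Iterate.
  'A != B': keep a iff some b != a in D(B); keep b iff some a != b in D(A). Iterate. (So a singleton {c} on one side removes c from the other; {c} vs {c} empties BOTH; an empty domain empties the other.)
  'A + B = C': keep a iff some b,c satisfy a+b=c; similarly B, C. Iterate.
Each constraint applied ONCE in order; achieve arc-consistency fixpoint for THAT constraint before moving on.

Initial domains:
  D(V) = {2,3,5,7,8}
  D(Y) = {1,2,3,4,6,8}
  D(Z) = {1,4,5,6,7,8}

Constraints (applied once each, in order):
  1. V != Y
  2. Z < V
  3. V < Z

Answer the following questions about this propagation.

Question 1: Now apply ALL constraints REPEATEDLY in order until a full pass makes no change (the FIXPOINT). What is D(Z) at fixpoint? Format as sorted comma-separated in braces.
Answer: {}

Derivation:
pass 0 (initial): D(Z)={1,4,5,6,7,8}
pass 1: V {2,3,5,7,8}->{2,3,5}; Z {1,4,5,6,7,8}->{4,5,6,7}
pass 2: V {2,3,5}->{}; Z {4,5,6,7}->{}
pass 3: Y {1,2,3,4,6,8}->{}
pass 4: no change
Fixpoint after 4 passes: D(Z) = {}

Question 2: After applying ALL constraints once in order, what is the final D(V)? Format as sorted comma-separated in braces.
Answer: {2,3,5}

Derivation:
Constraint 1 (V != Y) on D(V)={2,3,5,7,8} D(Y)={1,2,3,4,6,8}: no change
Constraint 2 (Z < V) on D(Z)={1,4,5,6,7,8} D(V)={2,3,5,7,8}: Z {1,4,5,6,7,8}->{1,4,5,6,7}
Constraint 3 (V < Z) on D(V)={2,3,5,7,8} D(Z)={1,4,5,6,7}: V {2,3,5,7,8}->{2,3,5}; Z {1,4,5,6,7}->{4,5,6,7}
So after all 3 constraints: D(V) = {2,3,5}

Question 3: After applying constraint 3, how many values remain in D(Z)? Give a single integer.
Answer: 4

Derivation:
Constraint 1 (V != Y) on D(V)={2,3,5,7,8} D(Y)={1,2,3,4,6,8}: no change
Constraint 2 (Z < V) on D(Z)={1,4,5,6,7,8} D(V)={2,3,5,7,8}: Z {1,4,5,6,7,8}->{1,4,5,6,7}
Constraint 3 (V < Z) on D(V)={2,3,5,7,8} D(Z)={1,4,5,6,7}: V {2,3,5,7,8}->{2,3,5}; Z {1,4,5,6,7}->{4,5,6,7}
So after constraint 3: D(Z)={4,5,6,7}, size = 4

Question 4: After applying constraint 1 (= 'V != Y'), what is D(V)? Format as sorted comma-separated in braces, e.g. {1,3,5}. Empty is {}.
Answer: {2,3,5,7,8}

Derivation:
Constraint 1 (V != Y) on D(V)={2,3,5,7,8} D(Y)={1,2,3,4,6,8}: no change
So after constraint 1: D(V) = {2,3,5,7,8}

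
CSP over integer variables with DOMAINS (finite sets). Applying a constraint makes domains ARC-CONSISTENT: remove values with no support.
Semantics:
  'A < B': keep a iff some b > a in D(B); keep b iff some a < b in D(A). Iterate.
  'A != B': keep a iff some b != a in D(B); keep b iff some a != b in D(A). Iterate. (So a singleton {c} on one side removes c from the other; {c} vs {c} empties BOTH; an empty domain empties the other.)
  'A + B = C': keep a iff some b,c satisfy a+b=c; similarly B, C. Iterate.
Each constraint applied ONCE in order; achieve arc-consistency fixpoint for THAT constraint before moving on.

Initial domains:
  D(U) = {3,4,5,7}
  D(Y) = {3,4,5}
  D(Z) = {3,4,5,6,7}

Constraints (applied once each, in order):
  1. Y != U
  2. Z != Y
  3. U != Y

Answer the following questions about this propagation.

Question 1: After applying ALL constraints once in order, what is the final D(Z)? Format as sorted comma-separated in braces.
Answer: {3,4,5,6,7}

Derivation:
Constraint 1 (Y != U) on D(Y)={3,4,5} D(U)={3,4,5,7}: no change
Constraint 2 (Z != Y) on D(Z)={3,4,5,6,7} D(Y)={3,4,5}: no change
Constraint 3 (U != Y) on D(U)={3,4,5,7} D(Y)={3,4,5}: no change
So after all 3 constraints: D(Z) = {3,4,5,6,7}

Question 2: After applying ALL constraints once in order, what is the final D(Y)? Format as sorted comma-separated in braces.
Constraint 1 (Y != U) on D(Y)={3,4,5} D(U)={3,4,5,7}: no change
Constraint 2 (Z != Y) on D(Z)={3,4,5,6,7} D(Y)={3,4,5}: no change
Constraint 3 (U != Y) on D(U)={3,4,5,7} D(Y)={3,4,5}: no change
So after all 3 constraints: D(Y) = {3,4,5}

Answer: {3,4,5}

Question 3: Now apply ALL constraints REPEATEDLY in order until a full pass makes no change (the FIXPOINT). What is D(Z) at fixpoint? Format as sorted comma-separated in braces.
Answer: {3,4,5,6,7}

Derivation:
pass 0 (initial): D(Z)={3,4,5,6,7}
pass 1: no change
Fixpoint after 1 passes: D(Z) = {3,4,5,6,7}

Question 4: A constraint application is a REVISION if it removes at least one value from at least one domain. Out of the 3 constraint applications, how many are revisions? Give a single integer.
Answer: 0

Derivation:
Constraint 1 (Y != U) on D(Y)={3,4,5} D(U)={3,4,5,7}: no change => not a revision
Constraint 2 (Z != Y) on D(Z)={3,4,5,6,7} D(Y)={3,4,5}: no change => not a revision
Constraint 3 (U != Y) on D(U)={3,4,5,7} D(Y)={3,4,5}: no change => not a revision
Total revisions = 0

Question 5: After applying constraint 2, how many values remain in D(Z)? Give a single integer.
Constraint 1 (Y != U) on D(Y)={3,4,5} D(U)={3,4,5,7}: no change
Constraint 2 (Z != Y) on D(Z)={3,4,5,6,7} D(Y)={3,4,5}: no change
So after constraint 2: D(Z)={3,4,5,6,7}, size = 5

Answer: 5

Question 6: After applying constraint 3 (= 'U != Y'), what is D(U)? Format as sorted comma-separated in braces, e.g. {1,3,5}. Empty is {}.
Answer: {3,4,5,7}

Derivation:
Constraint 1 (Y != U) on D(Y)={3,4,5} D(U)={3,4,5,7}: no change
Constraint 2 (Z != Y) on D(Z)={3,4,5,6,7} D(Y)={3,4,5}: no change
Constraint 3 (U != Y) on D(U)={3,4,5,7} D(Y)={3,4,5}: no change
So after constraint 3: D(U) = {3,4,5,7}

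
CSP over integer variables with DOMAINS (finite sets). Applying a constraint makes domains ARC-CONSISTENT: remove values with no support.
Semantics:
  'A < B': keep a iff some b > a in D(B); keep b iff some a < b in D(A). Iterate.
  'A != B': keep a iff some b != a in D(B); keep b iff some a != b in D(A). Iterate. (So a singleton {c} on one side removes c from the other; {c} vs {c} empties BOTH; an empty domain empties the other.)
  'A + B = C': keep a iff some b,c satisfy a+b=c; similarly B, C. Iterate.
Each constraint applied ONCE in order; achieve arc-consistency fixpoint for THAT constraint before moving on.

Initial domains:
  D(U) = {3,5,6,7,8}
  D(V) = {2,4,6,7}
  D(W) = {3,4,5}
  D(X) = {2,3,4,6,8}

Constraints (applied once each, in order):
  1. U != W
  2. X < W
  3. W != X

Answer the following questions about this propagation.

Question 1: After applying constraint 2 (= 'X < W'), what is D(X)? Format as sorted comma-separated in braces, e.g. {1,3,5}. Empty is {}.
Constraint 1 (U != W) on D(U)={3,5,6,7,8} D(W)={3,4,5}: no change
Constraint 2 (X < W) on D(X)={2,3,4,6,8} D(W)={3,4,5}: X {2,3,4,6,8}->{2,3,4}
So after constraint 2: D(X) = {2,3,4}

Answer: {2,3,4}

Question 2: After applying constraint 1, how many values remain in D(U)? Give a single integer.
Answer: 5

Derivation:
Constraint 1 (U != W) on D(U)={3,5,6,7,8} D(W)={3,4,5}: no change
So after constraint 1: D(U)={3,5,6,7,8}, size = 5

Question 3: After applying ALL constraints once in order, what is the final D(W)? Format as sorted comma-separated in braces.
Constraint 1 (U != W) on D(U)={3,5,6,7,8} D(W)={3,4,5}: no change
Constraint 2 (X < W) on D(X)={2,3,4,6,8} D(W)={3,4,5}: X {2,3,4,6,8}->{2,3,4}
Constraint 3 (W != X) on D(W)={3,4,5} D(X)={2,3,4}: no change
So after all 3 constraints: D(W) = {3,4,5}

Answer: {3,4,5}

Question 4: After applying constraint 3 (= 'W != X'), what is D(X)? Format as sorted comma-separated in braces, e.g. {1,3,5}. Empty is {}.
Constraint 1 (U != W) on D(U)={3,5,6,7,8} D(W)={3,4,5}: no change
Constraint 2 (X < W) on D(X)={2,3,4,6,8} D(W)={3,4,5}: X {2,3,4,6,8}->{2,3,4}
Constraint 3 (W != X) on D(W)={3,4,5} D(X)={2,3,4}: no change
So after constraint 3: D(X) = {2,3,4}

Answer: {2,3,4}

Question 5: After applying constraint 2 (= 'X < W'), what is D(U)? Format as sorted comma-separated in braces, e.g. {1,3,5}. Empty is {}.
Answer: {3,5,6,7,8}

Derivation:
Constraint 1 (U != W) on D(U)={3,5,6,7,8} D(W)={3,4,5}: no change
Constraint 2 (X < W) on D(X)={2,3,4,6,8} D(W)={3,4,5}: X {2,3,4,6,8}->{2,3,4}
So after constraint 2: D(U) = {3,5,6,7,8}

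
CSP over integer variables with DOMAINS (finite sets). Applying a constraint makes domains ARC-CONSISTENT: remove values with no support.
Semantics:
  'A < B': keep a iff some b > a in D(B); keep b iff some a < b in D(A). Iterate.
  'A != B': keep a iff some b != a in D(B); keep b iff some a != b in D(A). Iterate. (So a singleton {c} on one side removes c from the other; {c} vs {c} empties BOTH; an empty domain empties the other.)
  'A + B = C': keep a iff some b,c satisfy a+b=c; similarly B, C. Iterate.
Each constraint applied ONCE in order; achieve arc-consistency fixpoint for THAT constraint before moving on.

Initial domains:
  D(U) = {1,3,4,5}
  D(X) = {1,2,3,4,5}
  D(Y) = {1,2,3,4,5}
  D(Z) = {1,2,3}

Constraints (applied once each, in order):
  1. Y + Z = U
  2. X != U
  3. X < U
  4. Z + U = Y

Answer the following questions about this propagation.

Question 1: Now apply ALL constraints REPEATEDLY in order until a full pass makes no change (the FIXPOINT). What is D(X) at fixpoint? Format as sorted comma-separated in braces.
Answer: {}

Derivation:
pass 0 (initial): D(X)={1,2,3,4,5}
pass 1: U {1,3,4,5}->{3}; X {1,2,3,4,5}->{1,2,3,4}; Y {1,2,3,4,5}->{4}; Z {1,2,3}->{1}
pass 2: U {3}->{}; X {1,2,3,4}->{}; Y {4}->{}; Z {1}->{}
pass 3: no change
Fixpoint after 3 passes: D(X) = {}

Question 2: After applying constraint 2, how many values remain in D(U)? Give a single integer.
Constraint 1 (Y + Z = U) on D(Y)={1,2,3,4,5} D(Z)={1,2,3} D(U)={1,3,4,5}: Y {1,2,3,4,5}->{1,2,3,4}; U {1,3,4,5}->{3,4,5}
Constraint 2 (X != U) on D(X)={1,2,3,4,5} D(U)={3,4,5}: no change
So after constraint 2: D(U)={3,4,5}, size = 3

Answer: 3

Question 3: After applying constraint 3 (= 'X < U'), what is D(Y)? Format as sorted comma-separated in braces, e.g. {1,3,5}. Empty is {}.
Answer: {1,2,3,4}

Derivation:
Constraint 1 (Y + Z = U) on D(Y)={1,2,3,4,5} D(Z)={1,2,3} D(U)={1,3,4,5}: Y {1,2,3,4,5}->{1,2,3,4}; U {1,3,4,5}->{3,4,5}
Constraint 2 (X != U) on D(X)={1,2,3,4,5} D(U)={3,4,5}: no change
Constraint 3 (X < U) on D(X)={1,2,3,4,5} D(U)={3,4,5}: X {1,2,3,4,5}->{1,2,3,4}
So after constraint 3: D(Y) = {1,2,3,4}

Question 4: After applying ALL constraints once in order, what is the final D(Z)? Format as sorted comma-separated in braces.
Constraint 1 (Y + Z = U) on D(Y)={1,2,3,4,5} D(Z)={1,2,3} D(U)={1,3,4,5}: Y {1,2,3,4,5}->{1,2,3,4}; U {1,3,4,5}->{3,4,5}
Constraint 2 (X != U) on D(X)={1,2,3,4,5} D(U)={3,4,5}: no change
Constraint 3 (X < U) on D(X)={1,2,3,4,5} D(U)={3,4,5}: X {1,2,3,4,5}->{1,2,3,4}
Constraint 4 (Z + U = Y) on D(Z)={1,2,3} D(U)={3,4,5} D(Y)={1,2,3,4}: Z {1,2,3}->{1}; U {3,4,5}->{3}; Y {1,2,3,4}->{4}
So after all 4 constraints: D(Z) = {1}

Answer: {1}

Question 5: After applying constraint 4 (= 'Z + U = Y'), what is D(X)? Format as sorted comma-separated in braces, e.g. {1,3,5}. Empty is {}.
Constraint 1 (Y + Z = U) on D(Y)={1,2,3,4,5} D(Z)={1,2,3} D(U)={1,3,4,5}: Y {1,2,3,4,5}->{1,2,3,4}; U {1,3,4,5}->{3,4,5}
Constraint 2 (X != U) on D(X)={1,2,3,4,5} D(U)={3,4,5}: no change
Constraint 3 (X < U) on D(X)={1,2,3,4,5} D(U)={3,4,5}: X {1,2,3,4,5}->{1,2,3,4}
Constraint 4 (Z + U = Y) on D(Z)={1,2,3} D(U)={3,4,5} D(Y)={1,2,3,4}: Z {1,2,3}->{1}; U {3,4,5}->{3}; Y {1,2,3,4}->{4}
So after constraint 4: D(X) = {1,2,3,4}

Answer: {1,2,3,4}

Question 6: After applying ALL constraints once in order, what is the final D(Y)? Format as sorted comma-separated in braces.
Constraint 1 (Y + Z = U) on D(Y)={1,2,3,4,5} D(Z)={1,2,3} D(U)={1,3,4,5}: Y {1,2,3,4,5}->{1,2,3,4}; U {1,3,4,5}->{3,4,5}
Constraint 2 (X != U) on D(X)={1,2,3,4,5} D(U)={3,4,5}: no change
Constraint 3 (X < U) on D(X)={1,2,3,4,5} D(U)={3,4,5}: X {1,2,3,4,5}->{1,2,3,4}
Constraint 4 (Z + U = Y) on D(Z)={1,2,3} D(U)={3,4,5} D(Y)={1,2,3,4}: Z {1,2,3}->{1}; U {3,4,5}->{3}; Y {1,2,3,4}->{4}
So after all 4 constraints: D(Y) = {4}

Answer: {4}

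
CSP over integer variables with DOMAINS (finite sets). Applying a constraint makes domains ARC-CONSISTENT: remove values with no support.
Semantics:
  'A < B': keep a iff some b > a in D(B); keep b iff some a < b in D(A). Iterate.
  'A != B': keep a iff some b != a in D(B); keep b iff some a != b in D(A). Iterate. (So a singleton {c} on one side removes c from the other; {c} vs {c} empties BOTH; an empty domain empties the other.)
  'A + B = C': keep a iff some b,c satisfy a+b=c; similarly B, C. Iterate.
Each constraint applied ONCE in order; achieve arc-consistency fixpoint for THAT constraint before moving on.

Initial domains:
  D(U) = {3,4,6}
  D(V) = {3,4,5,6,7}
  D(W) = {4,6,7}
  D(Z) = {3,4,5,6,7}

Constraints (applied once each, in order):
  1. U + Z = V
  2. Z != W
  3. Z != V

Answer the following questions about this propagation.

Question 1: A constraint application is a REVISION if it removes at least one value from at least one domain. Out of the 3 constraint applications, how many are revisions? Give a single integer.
Constraint 1 (U + Z = V) on D(U)={3,4,6} D(Z)={3,4,5,6,7} D(V)={3,4,5,6,7}: U {3,4,6}->{3,4}; Z {3,4,5,6,7}->{3,4}; V {3,4,5,6,7}->{6,7} => REVISION
Constraint 2 (Z != W) on D(Z)={3,4} D(W)={4,6,7}: no change => not a revision
Constraint 3 (Z != V) on D(Z)={3,4} D(V)={6,7}: no change => not a revision
Total revisions = 1

Answer: 1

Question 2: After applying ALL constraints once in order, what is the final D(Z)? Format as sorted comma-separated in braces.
Answer: {3,4}

Derivation:
Constraint 1 (U + Z = V) on D(U)={3,4,6} D(Z)={3,4,5,6,7} D(V)={3,4,5,6,7}: U {3,4,6}->{3,4}; Z {3,4,5,6,7}->{3,4}; V {3,4,5,6,7}->{6,7}
Constraint 2 (Z != W) on D(Z)={3,4} D(W)={4,6,7}: no change
Constraint 3 (Z != V) on D(Z)={3,4} D(V)={6,7}: no change
So after all 3 constraints: D(Z) = {3,4}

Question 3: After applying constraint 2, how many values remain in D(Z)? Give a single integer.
Answer: 2

Derivation:
Constraint 1 (U + Z = V) on D(U)={3,4,6} D(Z)={3,4,5,6,7} D(V)={3,4,5,6,7}: U {3,4,6}->{3,4}; Z {3,4,5,6,7}->{3,4}; V {3,4,5,6,7}->{6,7}
Constraint 2 (Z != W) on D(Z)={3,4} D(W)={4,6,7}: no change
So after constraint 2: D(Z)={3,4}, size = 2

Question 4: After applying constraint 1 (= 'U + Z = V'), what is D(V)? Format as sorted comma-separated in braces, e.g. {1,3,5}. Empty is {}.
Constraint 1 (U + Z = V) on D(U)={3,4,6} D(Z)={3,4,5,6,7} D(V)={3,4,5,6,7}: U {3,4,6}->{3,4}; Z {3,4,5,6,7}->{3,4}; V {3,4,5,6,7}->{6,7}
So after constraint 1: D(V) = {6,7}

Answer: {6,7}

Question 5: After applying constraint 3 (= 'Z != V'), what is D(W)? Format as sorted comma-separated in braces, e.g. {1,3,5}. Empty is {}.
Answer: {4,6,7}

Derivation:
Constraint 1 (U + Z = V) on D(U)={3,4,6} D(Z)={3,4,5,6,7} D(V)={3,4,5,6,7}: U {3,4,6}->{3,4}; Z {3,4,5,6,7}->{3,4}; V {3,4,5,6,7}->{6,7}
Constraint 2 (Z != W) on D(Z)={3,4} D(W)={4,6,7}: no change
Constraint 3 (Z != V) on D(Z)={3,4} D(V)={6,7}: no change
So after constraint 3: D(W) = {4,6,7}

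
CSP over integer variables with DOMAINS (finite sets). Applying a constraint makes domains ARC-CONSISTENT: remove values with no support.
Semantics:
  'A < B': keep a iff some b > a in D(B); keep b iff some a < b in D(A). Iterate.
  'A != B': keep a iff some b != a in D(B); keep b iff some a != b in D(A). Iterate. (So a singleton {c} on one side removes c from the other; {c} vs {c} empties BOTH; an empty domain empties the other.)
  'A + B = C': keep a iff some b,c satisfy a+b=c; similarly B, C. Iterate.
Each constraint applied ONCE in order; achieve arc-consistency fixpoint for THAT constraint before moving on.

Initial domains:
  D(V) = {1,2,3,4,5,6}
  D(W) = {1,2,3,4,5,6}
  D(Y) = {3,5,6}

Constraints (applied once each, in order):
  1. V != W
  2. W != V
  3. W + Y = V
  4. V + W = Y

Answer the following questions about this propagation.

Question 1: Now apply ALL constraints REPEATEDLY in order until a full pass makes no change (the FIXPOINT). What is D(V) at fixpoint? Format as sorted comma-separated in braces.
pass 0 (initial): D(V)={1,2,3,4,5,6}
pass 1: V {1,2,3,4,5,6}->{4}; W {1,2,3,4,5,6}->{1}; Y {3,5,6}->{5}
pass 2: V {4}->{}; W {1}->{}; Y {5}->{}
pass 3: no change
Fixpoint after 3 passes: D(V) = {}

Answer: {}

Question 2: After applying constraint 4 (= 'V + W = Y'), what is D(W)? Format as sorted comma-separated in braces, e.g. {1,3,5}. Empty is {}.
Constraint 1 (V != W) on D(V)={1,2,3,4,5,6} D(W)={1,2,3,4,5,6}: no change
Constraint 2 (W != V) on D(W)={1,2,3,4,5,6} D(V)={1,2,3,4,5,6}: no change
Constraint 3 (W + Y = V) on D(W)={1,2,3,4,5,6} D(Y)={3,5,6} D(V)={1,2,3,4,5,6}: W {1,2,3,4,5,6}->{1,2,3}; Y {3,5,6}->{3,5}; V {1,2,3,4,5,6}->{4,5,6}
Constraint 4 (V + W = Y) on D(V)={4,5,6} D(W)={1,2,3} D(Y)={3,5}: V {4,5,6}->{4}; W {1,2,3}->{1}; Y {3,5}->{5}
So after constraint 4: D(W) = {1}

Answer: {1}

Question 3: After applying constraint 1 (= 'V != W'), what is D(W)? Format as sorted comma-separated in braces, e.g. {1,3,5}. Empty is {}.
Constraint 1 (V != W) on D(V)={1,2,3,4,5,6} D(W)={1,2,3,4,5,6}: no change
So after constraint 1: D(W) = {1,2,3,4,5,6}

Answer: {1,2,3,4,5,6}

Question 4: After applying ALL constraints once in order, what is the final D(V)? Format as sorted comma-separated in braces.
Constraint 1 (V != W) on D(V)={1,2,3,4,5,6} D(W)={1,2,3,4,5,6}: no change
Constraint 2 (W != V) on D(W)={1,2,3,4,5,6} D(V)={1,2,3,4,5,6}: no change
Constraint 3 (W + Y = V) on D(W)={1,2,3,4,5,6} D(Y)={3,5,6} D(V)={1,2,3,4,5,6}: W {1,2,3,4,5,6}->{1,2,3}; Y {3,5,6}->{3,5}; V {1,2,3,4,5,6}->{4,5,6}
Constraint 4 (V + W = Y) on D(V)={4,5,6} D(W)={1,2,3} D(Y)={3,5}: V {4,5,6}->{4}; W {1,2,3}->{1}; Y {3,5}->{5}
So after all 4 constraints: D(V) = {4}

Answer: {4}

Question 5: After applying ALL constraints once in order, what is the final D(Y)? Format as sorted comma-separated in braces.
Answer: {5}

Derivation:
Constraint 1 (V != W) on D(V)={1,2,3,4,5,6} D(W)={1,2,3,4,5,6}: no change
Constraint 2 (W != V) on D(W)={1,2,3,4,5,6} D(V)={1,2,3,4,5,6}: no change
Constraint 3 (W + Y = V) on D(W)={1,2,3,4,5,6} D(Y)={3,5,6} D(V)={1,2,3,4,5,6}: W {1,2,3,4,5,6}->{1,2,3}; Y {3,5,6}->{3,5}; V {1,2,3,4,5,6}->{4,5,6}
Constraint 4 (V + W = Y) on D(V)={4,5,6} D(W)={1,2,3} D(Y)={3,5}: V {4,5,6}->{4}; W {1,2,3}->{1}; Y {3,5}->{5}
So after all 4 constraints: D(Y) = {5}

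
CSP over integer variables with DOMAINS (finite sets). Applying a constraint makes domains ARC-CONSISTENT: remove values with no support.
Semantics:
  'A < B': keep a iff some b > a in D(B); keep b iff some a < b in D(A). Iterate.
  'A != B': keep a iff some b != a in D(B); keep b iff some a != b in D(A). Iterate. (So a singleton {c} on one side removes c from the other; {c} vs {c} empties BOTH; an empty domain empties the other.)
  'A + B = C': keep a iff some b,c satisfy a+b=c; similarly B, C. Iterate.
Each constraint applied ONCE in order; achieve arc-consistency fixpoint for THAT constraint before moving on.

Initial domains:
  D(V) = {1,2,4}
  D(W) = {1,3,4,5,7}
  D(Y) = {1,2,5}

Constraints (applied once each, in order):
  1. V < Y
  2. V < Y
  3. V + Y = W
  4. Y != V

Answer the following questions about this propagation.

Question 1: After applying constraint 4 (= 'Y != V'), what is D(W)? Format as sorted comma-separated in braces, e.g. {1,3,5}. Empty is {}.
Constraint 1 (V < Y) on D(V)={1,2,4} D(Y)={1,2,5}: Y {1,2,5}->{2,5}
Constraint 2 (V < Y) on D(V)={1,2,4} D(Y)={2,5}: no change
Constraint 3 (V + Y = W) on D(V)={1,2,4} D(Y)={2,5} D(W)={1,3,4,5,7}: V {1,2,4}->{1,2}; W {1,3,4,5,7}->{3,4,7}
Constraint 4 (Y != V) on D(Y)={2,5} D(V)={1,2}: no change
So after constraint 4: D(W) = {3,4,7}

Answer: {3,4,7}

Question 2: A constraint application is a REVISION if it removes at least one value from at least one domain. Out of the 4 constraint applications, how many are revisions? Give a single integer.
Answer: 2

Derivation:
Constraint 1 (V < Y) on D(V)={1,2,4} D(Y)={1,2,5}: Y {1,2,5}->{2,5} => REVISION
Constraint 2 (V < Y) on D(V)={1,2,4} D(Y)={2,5}: no change => not a revision
Constraint 3 (V + Y = W) on D(V)={1,2,4} D(Y)={2,5} D(W)={1,3,4,5,7}: V {1,2,4}->{1,2}; W {1,3,4,5,7}->{3,4,7} => REVISION
Constraint 4 (Y != V) on D(Y)={2,5} D(V)={1,2}: no change => not a revision
Total revisions = 2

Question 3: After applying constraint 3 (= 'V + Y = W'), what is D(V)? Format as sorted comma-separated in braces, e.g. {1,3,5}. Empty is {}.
Answer: {1,2}

Derivation:
Constraint 1 (V < Y) on D(V)={1,2,4} D(Y)={1,2,5}: Y {1,2,5}->{2,5}
Constraint 2 (V < Y) on D(V)={1,2,4} D(Y)={2,5}: no change
Constraint 3 (V + Y = W) on D(V)={1,2,4} D(Y)={2,5} D(W)={1,3,4,5,7}: V {1,2,4}->{1,2}; W {1,3,4,5,7}->{3,4,7}
So after constraint 3: D(V) = {1,2}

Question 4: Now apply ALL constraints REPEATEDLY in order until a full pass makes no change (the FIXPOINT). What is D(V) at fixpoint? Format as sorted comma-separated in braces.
Answer: {1,2}

Derivation:
pass 0 (initial): D(V)={1,2,4}
pass 1: V {1,2,4}->{1,2}; W {1,3,4,5,7}->{3,4,7}; Y {1,2,5}->{2,5}
pass 2: no change
Fixpoint after 2 passes: D(V) = {1,2}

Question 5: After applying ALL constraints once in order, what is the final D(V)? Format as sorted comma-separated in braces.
Answer: {1,2}

Derivation:
Constraint 1 (V < Y) on D(V)={1,2,4} D(Y)={1,2,5}: Y {1,2,5}->{2,5}
Constraint 2 (V < Y) on D(V)={1,2,4} D(Y)={2,5}: no change
Constraint 3 (V + Y = W) on D(V)={1,2,4} D(Y)={2,5} D(W)={1,3,4,5,7}: V {1,2,4}->{1,2}; W {1,3,4,5,7}->{3,4,7}
Constraint 4 (Y != V) on D(Y)={2,5} D(V)={1,2}: no change
So after all 4 constraints: D(V) = {1,2}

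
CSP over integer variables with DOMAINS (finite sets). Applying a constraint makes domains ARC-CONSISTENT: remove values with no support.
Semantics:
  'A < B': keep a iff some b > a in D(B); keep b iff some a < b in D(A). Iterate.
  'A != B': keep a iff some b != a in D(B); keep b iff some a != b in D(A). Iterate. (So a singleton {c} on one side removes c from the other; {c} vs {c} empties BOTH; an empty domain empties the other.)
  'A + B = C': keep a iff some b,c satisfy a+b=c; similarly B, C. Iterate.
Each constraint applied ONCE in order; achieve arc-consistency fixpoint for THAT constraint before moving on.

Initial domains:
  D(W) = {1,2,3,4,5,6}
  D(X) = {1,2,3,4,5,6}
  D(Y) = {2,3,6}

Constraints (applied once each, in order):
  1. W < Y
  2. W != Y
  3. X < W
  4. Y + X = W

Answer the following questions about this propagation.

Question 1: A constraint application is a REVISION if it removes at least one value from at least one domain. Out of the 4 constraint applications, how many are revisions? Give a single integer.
Answer: 3

Derivation:
Constraint 1 (W < Y) on D(W)={1,2,3,4,5,6} D(Y)={2,3,6}: W {1,2,3,4,5,6}->{1,2,3,4,5} => REVISION
Constraint 2 (W != Y) on D(W)={1,2,3,4,5} D(Y)={2,3,6}: no change => not a revision
Constraint 3 (X < W) on D(X)={1,2,3,4,5,6} D(W)={1,2,3,4,5}: X {1,2,3,4,5,6}->{1,2,3,4}; W {1,2,3,4,5}->{2,3,4,5} => REVISION
Constraint 4 (Y + X = W) on D(Y)={2,3,6} D(X)={1,2,3,4} D(W)={2,3,4,5}: Y {2,3,6}->{2,3}; X {1,2,3,4}->{1,2,3}; W {2,3,4,5}->{3,4,5} => REVISION
Total revisions = 3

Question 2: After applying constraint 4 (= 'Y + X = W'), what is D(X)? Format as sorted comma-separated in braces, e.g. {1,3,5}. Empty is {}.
Answer: {1,2,3}

Derivation:
Constraint 1 (W < Y) on D(W)={1,2,3,4,5,6} D(Y)={2,3,6}: W {1,2,3,4,5,6}->{1,2,3,4,5}
Constraint 2 (W != Y) on D(W)={1,2,3,4,5} D(Y)={2,3,6}: no change
Constraint 3 (X < W) on D(X)={1,2,3,4,5,6} D(W)={1,2,3,4,5}: X {1,2,3,4,5,6}->{1,2,3,4}; W {1,2,3,4,5}->{2,3,4,5}
Constraint 4 (Y + X = W) on D(Y)={2,3,6} D(X)={1,2,3,4} D(W)={2,3,4,5}: Y {2,3,6}->{2,3}; X {1,2,3,4}->{1,2,3}; W {2,3,4,5}->{3,4,5}
So after constraint 4: D(X) = {1,2,3}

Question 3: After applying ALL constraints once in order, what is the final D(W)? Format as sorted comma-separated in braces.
Answer: {3,4,5}

Derivation:
Constraint 1 (W < Y) on D(W)={1,2,3,4,5,6} D(Y)={2,3,6}: W {1,2,3,4,5,6}->{1,2,3,4,5}
Constraint 2 (W != Y) on D(W)={1,2,3,4,5} D(Y)={2,3,6}: no change
Constraint 3 (X < W) on D(X)={1,2,3,4,5,6} D(W)={1,2,3,4,5}: X {1,2,3,4,5,6}->{1,2,3,4}; W {1,2,3,4,5}->{2,3,4,5}
Constraint 4 (Y + X = W) on D(Y)={2,3,6} D(X)={1,2,3,4} D(W)={2,3,4,5}: Y {2,3,6}->{2,3}; X {1,2,3,4}->{1,2,3}; W {2,3,4,5}->{3,4,5}
So after all 4 constraints: D(W) = {3,4,5}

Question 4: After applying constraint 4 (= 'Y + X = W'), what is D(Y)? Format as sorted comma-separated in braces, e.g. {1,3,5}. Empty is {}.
Answer: {2,3}

Derivation:
Constraint 1 (W < Y) on D(W)={1,2,3,4,5,6} D(Y)={2,3,6}: W {1,2,3,4,5,6}->{1,2,3,4,5}
Constraint 2 (W != Y) on D(W)={1,2,3,4,5} D(Y)={2,3,6}: no change
Constraint 3 (X < W) on D(X)={1,2,3,4,5,6} D(W)={1,2,3,4,5}: X {1,2,3,4,5,6}->{1,2,3,4}; W {1,2,3,4,5}->{2,3,4,5}
Constraint 4 (Y + X = W) on D(Y)={2,3,6} D(X)={1,2,3,4} D(W)={2,3,4,5}: Y {2,3,6}->{2,3}; X {1,2,3,4}->{1,2,3}; W {2,3,4,5}->{3,4,5}
So after constraint 4: D(Y) = {2,3}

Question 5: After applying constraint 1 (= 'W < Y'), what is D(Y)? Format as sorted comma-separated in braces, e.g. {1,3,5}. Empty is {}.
Answer: {2,3,6}

Derivation:
Constraint 1 (W < Y) on D(W)={1,2,3,4,5,6} D(Y)={2,3,6}: W {1,2,3,4,5,6}->{1,2,3,4,5}
So after constraint 1: D(Y) = {2,3,6}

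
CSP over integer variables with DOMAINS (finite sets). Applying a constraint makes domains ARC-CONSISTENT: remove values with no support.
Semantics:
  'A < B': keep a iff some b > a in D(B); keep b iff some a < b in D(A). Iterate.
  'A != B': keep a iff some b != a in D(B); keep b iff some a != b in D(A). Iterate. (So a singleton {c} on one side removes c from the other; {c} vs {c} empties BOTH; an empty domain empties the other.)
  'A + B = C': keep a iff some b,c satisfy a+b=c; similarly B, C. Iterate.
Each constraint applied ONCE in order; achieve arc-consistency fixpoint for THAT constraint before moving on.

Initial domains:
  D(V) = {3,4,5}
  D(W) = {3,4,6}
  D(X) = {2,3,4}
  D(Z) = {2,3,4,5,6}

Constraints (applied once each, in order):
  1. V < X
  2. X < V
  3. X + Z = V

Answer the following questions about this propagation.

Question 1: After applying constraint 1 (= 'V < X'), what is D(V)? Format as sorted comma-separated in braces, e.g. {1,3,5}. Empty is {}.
Answer: {3}

Derivation:
Constraint 1 (V < X) on D(V)={3,4,5} D(X)={2,3,4}: V {3,4,5}->{3}; X {2,3,4}->{4}
So after constraint 1: D(V) = {3}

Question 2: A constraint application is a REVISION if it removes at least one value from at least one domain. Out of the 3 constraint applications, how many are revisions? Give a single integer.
Answer: 3

Derivation:
Constraint 1 (V < X) on D(V)={3,4,5} D(X)={2,3,4}: V {3,4,5}->{3}; X {2,3,4}->{4} => REVISION
Constraint 2 (X < V) on D(X)={4} D(V)={3}: X {4}->{}; V {3}->{} => REVISION
Constraint 3 (X + Z = V) on D(X)={} D(Z)={2,3,4,5,6} D(V)={}: Z {2,3,4,5,6}->{} => REVISION
Total revisions = 3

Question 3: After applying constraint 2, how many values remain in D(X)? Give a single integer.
Answer: 0

Derivation:
Constraint 1 (V < X) on D(V)={3,4,5} D(X)={2,3,4}: V {3,4,5}->{3}; X {2,3,4}->{4}
Constraint 2 (X < V) on D(X)={4} D(V)={3}: X {4}->{}; V {3}->{}
So after constraint 2: D(X)={}, size = 0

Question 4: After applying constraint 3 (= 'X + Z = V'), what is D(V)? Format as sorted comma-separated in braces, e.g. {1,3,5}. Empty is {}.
Answer: {}

Derivation:
Constraint 1 (V < X) on D(V)={3,4,5} D(X)={2,3,4}: V {3,4,5}->{3}; X {2,3,4}->{4}
Constraint 2 (X < V) on D(X)={4} D(V)={3}: X {4}->{}; V {3}->{}
Constraint 3 (X + Z = V) on D(X)={} D(Z)={2,3,4,5,6} D(V)={}: Z {2,3,4,5,6}->{}
So after constraint 3: D(V) = {}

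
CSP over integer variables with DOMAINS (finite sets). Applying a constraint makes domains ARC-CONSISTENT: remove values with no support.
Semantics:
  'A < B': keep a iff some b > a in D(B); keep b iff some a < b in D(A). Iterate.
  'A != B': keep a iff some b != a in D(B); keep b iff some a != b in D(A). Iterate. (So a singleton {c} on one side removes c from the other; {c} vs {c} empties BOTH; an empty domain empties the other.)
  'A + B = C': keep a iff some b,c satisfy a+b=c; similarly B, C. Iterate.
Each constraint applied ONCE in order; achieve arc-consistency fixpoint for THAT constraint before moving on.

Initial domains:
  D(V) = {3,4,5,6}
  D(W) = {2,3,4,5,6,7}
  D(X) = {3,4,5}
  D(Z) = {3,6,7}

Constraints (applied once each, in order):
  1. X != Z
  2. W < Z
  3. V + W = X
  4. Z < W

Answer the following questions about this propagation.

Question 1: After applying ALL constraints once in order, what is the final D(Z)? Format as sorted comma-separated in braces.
Answer: {}

Derivation:
Constraint 1 (X != Z) on D(X)={3,4,5} D(Z)={3,6,7}: no change
Constraint 2 (W < Z) on D(W)={2,3,4,5,6,7} D(Z)={3,6,7}: W {2,3,4,5,6,7}->{2,3,4,5,6}
Constraint 3 (V + W = X) on D(V)={3,4,5,6} D(W)={2,3,4,5,6} D(X)={3,4,5}: V {3,4,5,6}->{3}; W {2,3,4,5,6}->{2}; X {3,4,5}->{5}
Constraint 4 (Z < W) on D(Z)={3,6,7} D(W)={2}: Z {3,6,7}->{}; W {2}->{}
So after all 4 constraints: D(Z) = {}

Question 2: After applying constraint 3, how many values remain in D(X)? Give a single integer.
Answer: 1

Derivation:
Constraint 1 (X != Z) on D(X)={3,4,5} D(Z)={3,6,7}: no change
Constraint 2 (W < Z) on D(W)={2,3,4,5,6,7} D(Z)={3,6,7}: W {2,3,4,5,6,7}->{2,3,4,5,6}
Constraint 3 (V + W = X) on D(V)={3,4,5,6} D(W)={2,3,4,5,6} D(X)={3,4,5}: V {3,4,5,6}->{3}; W {2,3,4,5,6}->{2}; X {3,4,5}->{5}
So after constraint 3: D(X)={5}, size = 1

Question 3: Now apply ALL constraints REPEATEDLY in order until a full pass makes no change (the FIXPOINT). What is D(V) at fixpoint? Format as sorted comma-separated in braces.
pass 0 (initial): D(V)={3,4,5,6}
pass 1: V {3,4,5,6}->{3}; W {2,3,4,5,6,7}->{}; X {3,4,5}->{5}; Z {3,6,7}->{}
pass 2: V {3}->{}; X {5}->{}
pass 3: no change
Fixpoint after 3 passes: D(V) = {}

Answer: {}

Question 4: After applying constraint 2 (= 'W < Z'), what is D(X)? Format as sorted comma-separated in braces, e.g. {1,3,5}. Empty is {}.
Answer: {3,4,5}

Derivation:
Constraint 1 (X != Z) on D(X)={3,4,5} D(Z)={3,6,7}: no change
Constraint 2 (W < Z) on D(W)={2,3,4,5,6,7} D(Z)={3,6,7}: W {2,3,4,5,6,7}->{2,3,4,5,6}
So after constraint 2: D(X) = {3,4,5}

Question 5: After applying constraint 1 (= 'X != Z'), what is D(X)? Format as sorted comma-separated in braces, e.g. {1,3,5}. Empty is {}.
Answer: {3,4,5}

Derivation:
Constraint 1 (X != Z) on D(X)={3,4,5} D(Z)={3,6,7}: no change
So after constraint 1: D(X) = {3,4,5}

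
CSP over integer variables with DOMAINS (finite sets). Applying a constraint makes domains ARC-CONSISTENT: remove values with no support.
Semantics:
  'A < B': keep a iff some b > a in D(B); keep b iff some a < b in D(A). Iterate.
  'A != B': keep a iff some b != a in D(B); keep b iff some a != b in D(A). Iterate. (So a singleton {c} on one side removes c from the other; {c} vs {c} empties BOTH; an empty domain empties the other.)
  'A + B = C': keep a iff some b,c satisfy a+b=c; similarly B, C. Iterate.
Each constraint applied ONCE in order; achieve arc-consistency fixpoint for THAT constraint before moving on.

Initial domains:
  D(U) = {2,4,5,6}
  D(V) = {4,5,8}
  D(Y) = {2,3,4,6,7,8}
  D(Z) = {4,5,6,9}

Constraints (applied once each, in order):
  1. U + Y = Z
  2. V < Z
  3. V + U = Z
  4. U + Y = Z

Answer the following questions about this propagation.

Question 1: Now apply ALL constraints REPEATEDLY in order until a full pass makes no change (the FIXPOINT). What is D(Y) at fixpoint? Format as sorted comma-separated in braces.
Answer: {2,4,7}

Derivation:
pass 0 (initial): D(Y)={2,3,4,6,7,8}
pass 1: U {2,4,5,6}->{2,4,5}; V {4,5,8}->{4,5}; Y {2,3,4,6,7,8}->{2,4,7}; Z {4,5,6,9}->{6,9}
pass 2: no change
Fixpoint after 2 passes: D(Y) = {2,4,7}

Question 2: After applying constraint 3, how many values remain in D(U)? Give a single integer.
Answer: 3

Derivation:
Constraint 1 (U + Y = Z) on D(U)={2,4,5,6} D(Y)={2,3,4,6,7,8} D(Z)={4,5,6,9}: Y {2,3,4,6,7,8}->{2,3,4,7}
Constraint 2 (V < Z) on D(V)={4,5,8} D(Z)={4,5,6,9}: Z {4,5,6,9}->{5,6,9}
Constraint 3 (V + U = Z) on D(V)={4,5,8} D(U)={2,4,5,6} D(Z)={5,6,9}: V {4,5,8}->{4,5}; U {2,4,5,6}->{2,4,5}; Z {5,6,9}->{6,9}
So after constraint 3: D(U)={2,4,5}, size = 3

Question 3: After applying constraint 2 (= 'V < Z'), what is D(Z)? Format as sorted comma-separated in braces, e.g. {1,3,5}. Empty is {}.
Constraint 1 (U + Y = Z) on D(U)={2,4,5,6} D(Y)={2,3,4,6,7,8} D(Z)={4,5,6,9}: Y {2,3,4,6,7,8}->{2,3,4,7}
Constraint 2 (V < Z) on D(V)={4,5,8} D(Z)={4,5,6,9}: Z {4,5,6,9}->{5,6,9}
So after constraint 2: D(Z) = {5,6,9}

Answer: {5,6,9}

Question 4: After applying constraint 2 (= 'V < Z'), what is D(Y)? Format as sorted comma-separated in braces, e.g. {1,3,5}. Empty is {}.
Answer: {2,3,4,7}

Derivation:
Constraint 1 (U + Y = Z) on D(U)={2,4,5,6} D(Y)={2,3,4,6,7,8} D(Z)={4,5,6,9}: Y {2,3,4,6,7,8}->{2,3,4,7}
Constraint 2 (V < Z) on D(V)={4,5,8} D(Z)={4,5,6,9}: Z {4,5,6,9}->{5,6,9}
So after constraint 2: D(Y) = {2,3,4,7}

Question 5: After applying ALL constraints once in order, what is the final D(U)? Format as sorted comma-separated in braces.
Answer: {2,4,5}

Derivation:
Constraint 1 (U + Y = Z) on D(U)={2,4,5,6} D(Y)={2,3,4,6,7,8} D(Z)={4,5,6,9}: Y {2,3,4,6,7,8}->{2,3,4,7}
Constraint 2 (V < Z) on D(V)={4,5,8} D(Z)={4,5,6,9}: Z {4,5,6,9}->{5,6,9}
Constraint 3 (V + U = Z) on D(V)={4,5,8} D(U)={2,4,5,6} D(Z)={5,6,9}: V {4,5,8}->{4,5}; U {2,4,5,6}->{2,4,5}; Z {5,6,9}->{6,9}
Constraint 4 (U + Y = Z) on D(U)={2,4,5} D(Y)={2,3,4,7} D(Z)={6,9}: Y {2,3,4,7}->{2,4,7}
So after all 4 constraints: D(U) = {2,4,5}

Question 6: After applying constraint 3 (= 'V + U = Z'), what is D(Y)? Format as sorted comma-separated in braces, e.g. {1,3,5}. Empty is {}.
Answer: {2,3,4,7}

Derivation:
Constraint 1 (U + Y = Z) on D(U)={2,4,5,6} D(Y)={2,3,4,6,7,8} D(Z)={4,5,6,9}: Y {2,3,4,6,7,8}->{2,3,4,7}
Constraint 2 (V < Z) on D(V)={4,5,8} D(Z)={4,5,6,9}: Z {4,5,6,9}->{5,6,9}
Constraint 3 (V + U = Z) on D(V)={4,5,8} D(U)={2,4,5,6} D(Z)={5,6,9}: V {4,5,8}->{4,5}; U {2,4,5,6}->{2,4,5}; Z {5,6,9}->{6,9}
So after constraint 3: D(Y) = {2,3,4,7}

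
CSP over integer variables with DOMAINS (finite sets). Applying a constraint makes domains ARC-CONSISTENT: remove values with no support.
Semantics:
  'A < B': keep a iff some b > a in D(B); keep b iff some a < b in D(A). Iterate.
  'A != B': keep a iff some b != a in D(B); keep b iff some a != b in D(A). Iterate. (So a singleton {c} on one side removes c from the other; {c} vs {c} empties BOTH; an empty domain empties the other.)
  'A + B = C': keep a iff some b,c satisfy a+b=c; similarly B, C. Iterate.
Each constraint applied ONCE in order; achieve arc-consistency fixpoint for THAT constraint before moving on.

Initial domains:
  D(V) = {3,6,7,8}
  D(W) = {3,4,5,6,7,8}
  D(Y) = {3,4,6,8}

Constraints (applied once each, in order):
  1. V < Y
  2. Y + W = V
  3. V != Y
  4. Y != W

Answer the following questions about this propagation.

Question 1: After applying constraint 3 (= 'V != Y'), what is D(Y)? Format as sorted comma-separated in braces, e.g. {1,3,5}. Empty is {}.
Constraint 1 (V < Y) on D(V)={3,6,7,8} D(Y)={3,4,6,8}: V {3,6,7,8}->{3,6,7}; Y {3,4,6,8}->{4,6,8}
Constraint 2 (Y + W = V) on D(Y)={4,6,8} D(W)={3,4,5,6,7,8} D(V)={3,6,7}: Y {4,6,8}->{4}; W {3,4,5,6,7,8}->{3}; V {3,6,7}->{7}
Constraint 3 (V != Y) on D(V)={7} D(Y)={4}: no change
So after constraint 3: D(Y) = {4}

Answer: {4}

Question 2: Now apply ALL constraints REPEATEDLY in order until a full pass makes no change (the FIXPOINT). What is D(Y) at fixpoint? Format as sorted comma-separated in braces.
Answer: {}

Derivation:
pass 0 (initial): D(Y)={3,4,6,8}
pass 1: V {3,6,7,8}->{7}; W {3,4,5,6,7,8}->{3}; Y {3,4,6,8}->{4}
pass 2: V {7}->{}; W {3}->{}; Y {4}->{}
pass 3: no change
Fixpoint after 3 passes: D(Y) = {}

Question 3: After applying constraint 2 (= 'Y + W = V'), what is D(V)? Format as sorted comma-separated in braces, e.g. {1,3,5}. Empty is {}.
Answer: {7}

Derivation:
Constraint 1 (V < Y) on D(V)={3,6,7,8} D(Y)={3,4,6,8}: V {3,6,7,8}->{3,6,7}; Y {3,4,6,8}->{4,6,8}
Constraint 2 (Y + W = V) on D(Y)={4,6,8} D(W)={3,4,5,6,7,8} D(V)={3,6,7}: Y {4,6,8}->{4}; W {3,4,5,6,7,8}->{3}; V {3,6,7}->{7}
So after constraint 2: D(V) = {7}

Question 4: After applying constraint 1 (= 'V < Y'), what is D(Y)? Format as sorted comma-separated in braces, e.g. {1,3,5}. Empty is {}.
Constraint 1 (V < Y) on D(V)={3,6,7,8} D(Y)={3,4,6,8}: V {3,6,7,8}->{3,6,7}; Y {3,4,6,8}->{4,6,8}
So after constraint 1: D(Y) = {4,6,8}

Answer: {4,6,8}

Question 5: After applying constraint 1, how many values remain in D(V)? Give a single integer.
Answer: 3

Derivation:
Constraint 1 (V < Y) on D(V)={3,6,7,8} D(Y)={3,4,6,8}: V {3,6,7,8}->{3,6,7}; Y {3,4,6,8}->{4,6,8}
So after constraint 1: D(V)={3,6,7}, size = 3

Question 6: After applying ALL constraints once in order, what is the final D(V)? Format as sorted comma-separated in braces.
Constraint 1 (V < Y) on D(V)={3,6,7,8} D(Y)={3,4,6,8}: V {3,6,7,8}->{3,6,7}; Y {3,4,6,8}->{4,6,8}
Constraint 2 (Y + W = V) on D(Y)={4,6,8} D(W)={3,4,5,6,7,8} D(V)={3,6,7}: Y {4,6,8}->{4}; W {3,4,5,6,7,8}->{3}; V {3,6,7}->{7}
Constraint 3 (V != Y) on D(V)={7} D(Y)={4}: no change
Constraint 4 (Y != W) on D(Y)={4} D(W)={3}: no change
So after all 4 constraints: D(V) = {7}

Answer: {7}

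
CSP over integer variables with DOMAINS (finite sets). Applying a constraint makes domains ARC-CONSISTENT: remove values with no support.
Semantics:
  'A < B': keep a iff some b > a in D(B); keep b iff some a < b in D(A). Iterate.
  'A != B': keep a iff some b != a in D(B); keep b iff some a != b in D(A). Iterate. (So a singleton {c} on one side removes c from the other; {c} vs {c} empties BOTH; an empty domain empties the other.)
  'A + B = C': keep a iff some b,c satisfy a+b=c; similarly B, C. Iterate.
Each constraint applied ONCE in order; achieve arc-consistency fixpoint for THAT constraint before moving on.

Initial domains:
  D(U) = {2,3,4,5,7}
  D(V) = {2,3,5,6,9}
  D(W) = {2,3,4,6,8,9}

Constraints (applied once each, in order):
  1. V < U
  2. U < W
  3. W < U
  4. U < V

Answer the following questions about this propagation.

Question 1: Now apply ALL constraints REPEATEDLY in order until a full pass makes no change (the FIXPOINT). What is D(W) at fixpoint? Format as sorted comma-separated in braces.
Answer: {}

Derivation:
pass 0 (initial): D(W)={2,3,4,6,8,9}
pass 1: U {2,3,4,5,7}->{5}; V {2,3,5,6,9}->{6}; W {2,3,4,6,8,9}->{4,6}
pass 2: U {5}->{}; V {6}->{}; W {4,6}->{}
pass 3: no change
Fixpoint after 3 passes: D(W) = {}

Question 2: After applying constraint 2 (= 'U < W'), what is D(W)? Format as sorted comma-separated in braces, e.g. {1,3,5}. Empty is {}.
Answer: {4,6,8,9}

Derivation:
Constraint 1 (V < U) on D(V)={2,3,5,6,9} D(U)={2,3,4,5,7}: V {2,3,5,6,9}->{2,3,5,6}; U {2,3,4,5,7}->{3,4,5,7}
Constraint 2 (U < W) on D(U)={3,4,5,7} D(W)={2,3,4,6,8,9}: W {2,3,4,6,8,9}->{4,6,8,9}
So after constraint 2: D(W) = {4,6,8,9}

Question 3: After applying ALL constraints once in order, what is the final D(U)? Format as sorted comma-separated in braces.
Constraint 1 (V < U) on D(V)={2,3,5,6,9} D(U)={2,3,4,5,7}: V {2,3,5,6,9}->{2,3,5,6}; U {2,3,4,5,7}->{3,4,5,7}
Constraint 2 (U < W) on D(U)={3,4,5,7} D(W)={2,3,4,6,8,9}: W {2,3,4,6,8,9}->{4,6,8,9}
Constraint 3 (W < U) on D(W)={4,6,8,9} D(U)={3,4,5,7}: W {4,6,8,9}->{4,6}; U {3,4,5,7}->{5,7}
Constraint 4 (U < V) on D(U)={5,7} D(V)={2,3,5,6}: U {5,7}->{5}; V {2,3,5,6}->{6}
So after all 4 constraints: D(U) = {5}

Answer: {5}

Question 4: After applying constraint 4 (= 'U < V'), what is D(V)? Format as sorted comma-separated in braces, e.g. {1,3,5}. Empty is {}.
Answer: {6}

Derivation:
Constraint 1 (V < U) on D(V)={2,3,5,6,9} D(U)={2,3,4,5,7}: V {2,3,5,6,9}->{2,3,5,6}; U {2,3,4,5,7}->{3,4,5,7}
Constraint 2 (U < W) on D(U)={3,4,5,7} D(W)={2,3,4,6,8,9}: W {2,3,4,6,8,9}->{4,6,8,9}
Constraint 3 (W < U) on D(W)={4,6,8,9} D(U)={3,4,5,7}: W {4,6,8,9}->{4,6}; U {3,4,5,7}->{5,7}
Constraint 4 (U < V) on D(U)={5,7} D(V)={2,3,5,6}: U {5,7}->{5}; V {2,3,5,6}->{6}
So after constraint 4: D(V) = {6}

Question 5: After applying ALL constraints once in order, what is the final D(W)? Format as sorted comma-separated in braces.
Answer: {4,6}

Derivation:
Constraint 1 (V < U) on D(V)={2,3,5,6,9} D(U)={2,3,4,5,7}: V {2,3,5,6,9}->{2,3,5,6}; U {2,3,4,5,7}->{3,4,5,7}
Constraint 2 (U < W) on D(U)={3,4,5,7} D(W)={2,3,4,6,8,9}: W {2,3,4,6,8,9}->{4,6,8,9}
Constraint 3 (W < U) on D(W)={4,6,8,9} D(U)={3,4,5,7}: W {4,6,8,9}->{4,6}; U {3,4,5,7}->{5,7}
Constraint 4 (U < V) on D(U)={5,7} D(V)={2,3,5,6}: U {5,7}->{5}; V {2,3,5,6}->{6}
So after all 4 constraints: D(W) = {4,6}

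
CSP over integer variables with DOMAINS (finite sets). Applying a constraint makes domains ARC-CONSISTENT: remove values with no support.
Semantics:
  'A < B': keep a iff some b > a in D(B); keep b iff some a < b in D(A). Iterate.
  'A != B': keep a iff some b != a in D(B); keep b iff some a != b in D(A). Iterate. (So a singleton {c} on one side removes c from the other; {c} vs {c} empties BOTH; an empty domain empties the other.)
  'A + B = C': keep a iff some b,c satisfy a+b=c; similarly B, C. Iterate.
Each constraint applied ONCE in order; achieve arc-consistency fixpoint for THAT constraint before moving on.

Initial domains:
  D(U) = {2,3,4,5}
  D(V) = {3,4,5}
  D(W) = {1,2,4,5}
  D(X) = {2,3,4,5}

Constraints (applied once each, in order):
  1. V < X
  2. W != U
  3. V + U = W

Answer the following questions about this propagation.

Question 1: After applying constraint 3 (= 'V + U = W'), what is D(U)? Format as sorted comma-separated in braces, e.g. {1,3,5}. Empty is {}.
Constraint 1 (V < X) on D(V)={3,4,5} D(X)={2,3,4,5}: V {3,4,5}->{3,4}; X {2,3,4,5}->{4,5}
Constraint 2 (W != U) on D(W)={1,2,4,5} D(U)={2,3,4,5}: no change
Constraint 3 (V + U = W) on D(V)={3,4} D(U)={2,3,4,5} D(W)={1,2,4,5}: V {3,4}->{3}; U {2,3,4,5}->{2}; W {1,2,4,5}->{5}
So after constraint 3: D(U) = {2}

Answer: {2}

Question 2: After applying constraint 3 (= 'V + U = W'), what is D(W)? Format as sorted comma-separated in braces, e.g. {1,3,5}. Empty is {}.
Constraint 1 (V < X) on D(V)={3,4,5} D(X)={2,3,4,5}: V {3,4,5}->{3,4}; X {2,3,4,5}->{4,5}
Constraint 2 (W != U) on D(W)={1,2,4,5} D(U)={2,3,4,5}: no change
Constraint 3 (V + U = W) on D(V)={3,4} D(U)={2,3,4,5} D(W)={1,2,4,5}: V {3,4}->{3}; U {2,3,4,5}->{2}; W {1,2,4,5}->{5}
So after constraint 3: D(W) = {5}

Answer: {5}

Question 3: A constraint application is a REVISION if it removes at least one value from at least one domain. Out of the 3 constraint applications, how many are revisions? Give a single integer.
Answer: 2

Derivation:
Constraint 1 (V < X) on D(V)={3,4,5} D(X)={2,3,4,5}: V {3,4,5}->{3,4}; X {2,3,4,5}->{4,5} => REVISION
Constraint 2 (W != U) on D(W)={1,2,4,5} D(U)={2,3,4,5}: no change => not a revision
Constraint 3 (V + U = W) on D(V)={3,4} D(U)={2,3,4,5} D(W)={1,2,4,5}: V {3,4}->{3}; U {2,3,4,5}->{2}; W {1,2,4,5}->{5} => REVISION
Total revisions = 2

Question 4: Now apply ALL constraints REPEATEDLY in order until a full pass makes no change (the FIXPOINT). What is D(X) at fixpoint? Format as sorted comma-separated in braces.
Answer: {4,5}

Derivation:
pass 0 (initial): D(X)={2,3,4,5}
pass 1: U {2,3,4,5}->{2}; V {3,4,5}->{3}; W {1,2,4,5}->{5}; X {2,3,4,5}->{4,5}
pass 2: no change
Fixpoint after 2 passes: D(X) = {4,5}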